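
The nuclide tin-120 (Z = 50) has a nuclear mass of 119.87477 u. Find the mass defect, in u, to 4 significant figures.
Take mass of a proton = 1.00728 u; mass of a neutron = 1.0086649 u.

With 50 protons and 70 neutrons (A = 120):
Σm = 50·m_p + 70·m_n = 50.36400 + 70.6065430 = 120.9705430 u
Mass defect Δm = 120.9705430 − 119.87477 = 1.0957730 u

1.096 u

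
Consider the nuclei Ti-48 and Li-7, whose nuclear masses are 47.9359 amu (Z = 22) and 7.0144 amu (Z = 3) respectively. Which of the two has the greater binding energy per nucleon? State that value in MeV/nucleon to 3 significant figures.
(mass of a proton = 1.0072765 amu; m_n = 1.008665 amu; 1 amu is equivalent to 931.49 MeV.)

Ti-48: Σm = 22(1.0072765) + 26(1.008665) = 48.3853730 amu; Δm = 0.4494730 amu; E_B = 418.6796 MeV; E_B/A = 8.722 MeV
Li-7: Σm = 3(1.0072765) + 4(1.008665) = 7.0564895 amu; Δm = 0.0420895 amu; E_B = 39.206 MeV; E_B/A = 5.601 MeV
Ti-48 has the higher binding energy per nucleon, so it is the more tightly bound nucleus.

Ti-48; 8.72 MeV/nucleon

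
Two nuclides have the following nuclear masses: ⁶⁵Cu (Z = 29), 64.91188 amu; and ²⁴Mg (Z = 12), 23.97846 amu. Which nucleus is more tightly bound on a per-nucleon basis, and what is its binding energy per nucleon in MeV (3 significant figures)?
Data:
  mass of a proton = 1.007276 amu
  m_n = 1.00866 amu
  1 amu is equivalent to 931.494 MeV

⁶⁵Cu: Σm = 29(1.007276) + 36(1.00866) = 65.522764 amu; Δm = 0.610884 amu; E_B = 569.03 MeV; E_B/A = 8.754 MeV
²⁴Mg: Σm = 12(1.007276) + 12(1.00866) = 24.191232 amu; Δm = 0.212772 amu; E_B = 198.20 MeV; E_B/A = 8.258 MeV
⁶⁵Cu has the higher binding energy per nucleon, so it is the more tightly bound nucleus.

⁶⁵Cu; 8.75 MeV/nucleon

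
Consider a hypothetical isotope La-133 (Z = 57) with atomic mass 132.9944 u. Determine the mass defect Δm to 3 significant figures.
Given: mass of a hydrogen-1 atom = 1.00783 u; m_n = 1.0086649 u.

1.11 u

Σm = 57·m(¹H) + 76·m_n = 57.44631 + 76.6585324 = 134.1048424 u
The mass defect is 134.1048424 − 132.9944 = 1.1104424 u.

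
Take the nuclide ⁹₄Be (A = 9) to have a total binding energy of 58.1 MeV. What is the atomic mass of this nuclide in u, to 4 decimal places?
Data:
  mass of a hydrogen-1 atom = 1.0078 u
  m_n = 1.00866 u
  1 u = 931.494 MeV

Mass defect = 58.1 MeV / (931.494 MeV/u) = 0.062373 u
Constituent mass = 4(1.0078) + 5(1.00866) = 9.07450 u
Atomic mass = 9.07450 − 0.062373 = 9.012127 u ≈ 9.0121 u (to 4 decimal places)

9.0121 u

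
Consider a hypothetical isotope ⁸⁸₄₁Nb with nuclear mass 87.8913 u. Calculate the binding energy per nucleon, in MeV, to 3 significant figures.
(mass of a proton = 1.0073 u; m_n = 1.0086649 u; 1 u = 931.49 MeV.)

With 41 protons and 47 neutrons (A = 88):
Σm = 41·m_p + 47·m_n = 41.2993 + 47.4072503 = 88.7065503 u
Mass defect Δm = 88.7065503 − 87.8913 = 0.8152503 u
Converting to energy: 0.8152503 u × 931.49 MeV/u = 759.398 MeV
Per nucleon: 759.398 / 88 = 8.630 MeV

8.63 MeV/nucleon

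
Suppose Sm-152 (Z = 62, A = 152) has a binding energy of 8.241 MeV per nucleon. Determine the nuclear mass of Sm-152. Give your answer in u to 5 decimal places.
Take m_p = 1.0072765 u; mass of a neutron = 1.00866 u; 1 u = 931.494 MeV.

151.88579 u

Total binding energy = 152 × 8.241 = 1252.632 MeV
Mass defect = 1252.632 MeV / (931.494 MeV/u) = 1.3447558 u
Constituent mass = 62(1.0072765) + 90(1.00866) = 153.2305430 u
Nuclear mass = 153.2305430 − 1.3447558 = 151.8857872 u ≈ 151.88579 u (to 5 decimal places)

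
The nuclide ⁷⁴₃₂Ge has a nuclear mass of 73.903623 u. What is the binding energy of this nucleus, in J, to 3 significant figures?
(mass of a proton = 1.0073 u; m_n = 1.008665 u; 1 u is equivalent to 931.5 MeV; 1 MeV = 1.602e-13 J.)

With 32 protons and 42 neutrons (A = 74):
Σm = 32·m_p + 42·m_n = 32.2336 + 42.363930 = 74.597530 u
The mass defect is 74.597530 − 73.903623 = 0.693907 u.
Converting to energy: 0.693907 u × 931.5 MeV/u = 646.374 MeV
In joules: 646.374 MeV × 1.602e-13 J/MeV = 1.0355e-10 J

1.04e-10 J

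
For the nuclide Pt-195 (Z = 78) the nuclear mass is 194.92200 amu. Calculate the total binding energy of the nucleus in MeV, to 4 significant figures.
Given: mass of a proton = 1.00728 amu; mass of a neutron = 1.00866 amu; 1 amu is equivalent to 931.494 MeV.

The nucleus contains 78 protons and 195 − 78 = 117 neutrons.
Total constituent mass: 78 × 1.00728 + 117 × 1.00866 = 196.58106 amu
Mass defect Δm = 196.58106 − 194.92200 = 1.65906 amu
Binding energy = Δm·c² = 1.65906 × 931.494 MeV/amu = 1545.40 MeV

1545 MeV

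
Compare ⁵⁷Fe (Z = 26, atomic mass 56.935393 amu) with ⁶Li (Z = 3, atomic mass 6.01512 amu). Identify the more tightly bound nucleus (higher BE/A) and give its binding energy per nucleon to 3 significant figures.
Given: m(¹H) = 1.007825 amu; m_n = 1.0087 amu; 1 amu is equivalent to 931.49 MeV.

⁵⁷Fe; 8.79 MeV/nucleon

⁵⁷Fe: Σm = 26(1.007825) + 31(1.0087) = 57.473150 amu; Δm = 0.537757 amu; E_B = 500.92 MeV; E_B/A = 8.788 MeV
⁶Li: Σm = 3(1.007825) + 3(1.0087) = 6.049575 amu; Δm = 0.034455 amu; E_B = 32.094 MeV; E_B/A = 5.349 MeV
⁵⁷Fe has the higher binding energy per nucleon, so it is the more tightly bound nucleus.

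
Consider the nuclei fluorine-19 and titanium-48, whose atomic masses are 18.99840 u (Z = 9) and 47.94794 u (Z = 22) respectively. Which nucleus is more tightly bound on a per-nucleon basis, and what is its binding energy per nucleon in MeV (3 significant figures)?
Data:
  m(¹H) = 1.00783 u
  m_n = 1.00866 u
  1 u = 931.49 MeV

titanium-48; 8.72 MeV/nucleon

fluorine-19: Σm = 9(1.00783) + 10(1.00866) = 19.15707 u; Δm = 0.15867 u; E_B = 147.80 MeV; E_B/A = 7.779 MeV
titanium-48: Σm = 22(1.00783) + 26(1.00866) = 48.39742 u; Δm = 0.44948 u; E_B = 418.69 MeV; E_B/A = 8.723 MeV
titanium-48 has the higher binding energy per nucleon, so it is the more tightly bound nucleus.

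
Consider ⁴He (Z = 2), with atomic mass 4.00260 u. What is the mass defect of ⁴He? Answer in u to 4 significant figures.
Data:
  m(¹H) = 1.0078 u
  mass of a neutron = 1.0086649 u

0.03033 u

The nucleus contains 2 protons and 4 − 2 = 2 neutrons.
Total constituent mass: 2 × 1.0078 + 2 × 1.0086649 = 4.0329298 u
Mass defect Δm = 4.0329298 − 4.00260 = 0.0303298 u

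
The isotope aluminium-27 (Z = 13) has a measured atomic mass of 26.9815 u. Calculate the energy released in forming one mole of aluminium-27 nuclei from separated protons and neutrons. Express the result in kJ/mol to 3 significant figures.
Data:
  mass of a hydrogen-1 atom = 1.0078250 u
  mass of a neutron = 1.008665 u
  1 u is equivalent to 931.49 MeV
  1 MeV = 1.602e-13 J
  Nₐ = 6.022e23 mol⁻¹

2.17e+10 kJ/mol

The nucleus contains 13 protons and 27 − 13 = 14 neutrons.
Total constituent mass: 13 × 1.0078250 + 14 × 1.008665 = 27.2230350 u
The mass defect is 27.2230350 − 26.9815 = 0.2415350 u.
Binding energy = Δm·c² = 0.2415350 × 931.49 MeV/u = 224.987 MeV
Per nucleus in joules: 224.987 MeV × 1.602e-13 J/MeV = 3.6043e-11 J
Per mole: 3.6043e-11 J × 6.022e23 mol⁻¹ = 2.1705e+13 J/mol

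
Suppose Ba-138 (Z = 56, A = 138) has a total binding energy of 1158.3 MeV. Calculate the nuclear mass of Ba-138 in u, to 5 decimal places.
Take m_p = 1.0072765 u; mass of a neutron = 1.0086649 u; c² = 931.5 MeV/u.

Mass defect = 1158.3 MeV / (931.5 MeV/u) = 1.2434783 u
Constituent mass = 56(1.0072765) + 82(1.0086649) = 139.1180058 u
Nuclear mass = 139.1180058 − 1.2434783 = 137.8745275 u ≈ 137.87453 u (to 5 decimal places)

137.87453 u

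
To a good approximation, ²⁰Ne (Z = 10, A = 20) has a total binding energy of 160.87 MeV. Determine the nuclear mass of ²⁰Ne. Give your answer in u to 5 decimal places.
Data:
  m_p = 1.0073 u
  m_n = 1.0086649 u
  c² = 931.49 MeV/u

19.98695 u

Mass defect = 160.87 MeV / (931.49 MeV/u) = 0.1727018 u
Constituent mass = 10(1.0073) + 10(1.0086649) = 20.1596490 u
Nuclear mass = 20.1596490 − 0.1727018 = 19.9869472 u ≈ 19.98695 u (to 5 decimal places)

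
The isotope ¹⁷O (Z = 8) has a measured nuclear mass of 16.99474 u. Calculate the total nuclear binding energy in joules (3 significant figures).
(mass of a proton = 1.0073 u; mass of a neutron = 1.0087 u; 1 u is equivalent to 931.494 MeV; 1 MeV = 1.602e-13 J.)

Mass of separated nucleons = 8(1.0073) + 9(1.0087) = 8.0584 + 9.0783 = 17.1367 u
The mass defect is 17.1367 − 16.99474 = 0.14196 u.
E_B = 0.14196 × 931.494 = 132.235 MeV
In joules: 132.235 MeV × 1.602e-13 J/MeV = 2.1184e-11 J

2.12e-11 J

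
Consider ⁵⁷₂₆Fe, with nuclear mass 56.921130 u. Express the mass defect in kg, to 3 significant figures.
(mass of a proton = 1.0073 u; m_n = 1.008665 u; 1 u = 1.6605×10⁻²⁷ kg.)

The nucleus contains 26 protons and 57 − 26 = 31 neutrons.
Mass of separated nucleons = 26(1.0073) + 31(1.008665) = 26.1898 + 31.268615 = 57.458415 u
Δm = 57.458415 − 56.921130 = 0.537285 u
In SI units: 0.537285 u × 1.6605×10⁻²⁷ kg/u = 8.9216e-28 kg

8.92e-28 kg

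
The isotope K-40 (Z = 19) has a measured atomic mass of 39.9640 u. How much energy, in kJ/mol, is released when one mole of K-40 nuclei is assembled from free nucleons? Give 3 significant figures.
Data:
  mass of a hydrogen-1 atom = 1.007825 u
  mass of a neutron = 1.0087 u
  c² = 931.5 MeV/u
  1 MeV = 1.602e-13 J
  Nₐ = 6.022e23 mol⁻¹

Mass of separated nucleons = 19(1.007825) + 21(1.0087) = 19.148675 + 21.1827 = 40.331375 u
Mass defect Δm = 40.331375 − 39.9640 = 0.367375 u
Converting to energy: 0.367375 u × 931.5 MeV/u = 342.210 MeV
Per nucleus in joules: 342.210 MeV × 1.602e-13 J/MeV = 5.4822e-11 J
Per mole: 5.4822e-11 J × 6.022e23 mol⁻¹ = 3.3014e+13 J/mol

3.30e+10 kJ/mol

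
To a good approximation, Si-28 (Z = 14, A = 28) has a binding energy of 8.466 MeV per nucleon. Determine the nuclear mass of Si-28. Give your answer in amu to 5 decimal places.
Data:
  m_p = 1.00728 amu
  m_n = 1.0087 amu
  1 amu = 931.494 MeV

Total binding energy = 28 × 8.466 = 237.048 MeV
Mass defect = 237.048 MeV / (931.494 MeV/amu) = 0.2544815 amu
Constituent mass = 14(1.00728) + 14(1.0087) = 28.22372 amu
Nuclear mass = 28.22372 − 0.2544815 = 27.9692385 amu ≈ 27.96924 amu (to 5 decimal places)

27.96924 amu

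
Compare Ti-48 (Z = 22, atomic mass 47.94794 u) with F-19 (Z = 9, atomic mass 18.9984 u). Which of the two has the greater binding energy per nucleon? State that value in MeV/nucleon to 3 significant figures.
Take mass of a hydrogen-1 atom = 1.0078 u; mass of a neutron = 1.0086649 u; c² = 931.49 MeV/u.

Ti-48: Σm = 22(1.0078) + 26(1.0086649) = 48.3968874 u; Δm = 0.4489474 u; E_B = 418.19 MeV; E_B/A = 8.712 MeV
F-19: Σm = 9(1.0078) + 10(1.0086649) = 19.1568490 u; Δm = 0.1584490 u; E_B = 147.59 MeV; E_B/A = 7.768 MeV
Ti-48 has the higher binding energy per nucleon, so it is the more tightly bound nucleus.

Ti-48; 8.71 MeV/nucleon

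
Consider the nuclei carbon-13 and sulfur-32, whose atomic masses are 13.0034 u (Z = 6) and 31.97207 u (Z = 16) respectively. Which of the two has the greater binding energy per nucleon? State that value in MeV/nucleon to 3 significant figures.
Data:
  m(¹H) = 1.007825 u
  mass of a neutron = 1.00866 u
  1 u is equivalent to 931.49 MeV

sulfur-32; 8.49 MeV/nucleon

carbon-13: Σm = 6(1.007825) + 7(1.00866) = 13.107570 u; Δm = 0.104170 u; E_B = 97.033 MeV; E_B/A = 7.464 MeV
sulfur-32: Σm = 16(1.007825) + 16(1.00866) = 32.263760 u; Δm = 0.291690 u; E_B = 271.71 MeV; E_B/A = 8.491 MeV
sulfur-32 has the higher binding energy per nucleon, so it is the more tightly bound nucleus.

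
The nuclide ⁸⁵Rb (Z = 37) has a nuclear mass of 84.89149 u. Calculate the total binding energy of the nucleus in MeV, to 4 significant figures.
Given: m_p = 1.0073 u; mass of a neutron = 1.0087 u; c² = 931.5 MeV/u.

741.7 MeV

The nucleus contains 37 protons and 85 − 37 = 48 neutrons.
Σm = 37·m_p + 48·m_n = 37.2701 + 48.4176 = 85.6877 u
Δm = 85.6877 − 84.89149 = 0.79621 u
Binding energy = Δm·c² = 0.79621 × 931.5 MeV/u = 741.670 MeV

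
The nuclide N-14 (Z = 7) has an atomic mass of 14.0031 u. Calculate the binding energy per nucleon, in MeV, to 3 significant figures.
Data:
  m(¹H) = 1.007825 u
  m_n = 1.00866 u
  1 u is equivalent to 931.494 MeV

With 7 protons and 7 neutrons (A = 14):
Total constituent mass: 7 × 1.007825 + 7 × 1.00866 = 14.115395 u
The mass defect is 14.115395 − 14.0031 = 0.112295 u.
Binding energy = Δm·c² = 0.112295 × 931.494 MeV/u = 104.602 MeV
BE/A = 104.602 MeV / 14 = 7.472 MeV/nucleon

7.47 MeV/nucleon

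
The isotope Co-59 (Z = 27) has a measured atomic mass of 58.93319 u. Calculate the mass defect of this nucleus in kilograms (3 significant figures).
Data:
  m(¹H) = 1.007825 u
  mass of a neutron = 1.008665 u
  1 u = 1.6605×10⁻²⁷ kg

9.22e-28 kg

Z = 27, so N = A − Z = 59 − 27 = 32.
Mass of separated nucleons = 27(1.007825) + 32(1.008665) = 27.211275 + 32.277280 = 59.488555 u
The mass defect is 59.488555 − 58.93319 = 0.555365 u.
In SI units: 0.555365 u × 1.6605×10⁻²⁷ kg/u = 9.2218e-28 kg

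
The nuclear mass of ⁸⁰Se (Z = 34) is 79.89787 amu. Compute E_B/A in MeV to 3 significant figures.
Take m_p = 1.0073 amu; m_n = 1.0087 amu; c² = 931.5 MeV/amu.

8.74 MeV/nucleon

With 34 protons and 46 neutrons (A = 80):
Total constituent mass: 34 × 1.0073 + 46 × 1.0087 = 80.6484 amu
Mass defect Δm = 80.6484 − 79.89787 = 0.75053 amu
Binding energy = Δm·c² = 0.75053 × 931.5 MeV/amu = 699.119 MeV
BE/A = 699.119 MeV / 80 = 8.739 MeV/nucleon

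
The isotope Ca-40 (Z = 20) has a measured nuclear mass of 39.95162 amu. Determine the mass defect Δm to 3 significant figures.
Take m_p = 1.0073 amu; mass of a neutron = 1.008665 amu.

0.368 amu

The nucleus contains 20 protons and 40 − 20 = 20 neutrons.
Σm = 20·m_p + 20·m_n = 20.1460 + 20.173300 = 40.319300 amu
Mass defect Δm = 40.319300 − 39.95162 = 0.367680 amu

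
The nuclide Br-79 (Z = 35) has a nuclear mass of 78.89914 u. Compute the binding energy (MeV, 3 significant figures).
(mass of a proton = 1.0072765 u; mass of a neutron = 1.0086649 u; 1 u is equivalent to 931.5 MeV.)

With 35 protons and 44 neutrons (A = 79):
Σm = 35·m_p + 44·m_n = 35.2546775 + 44.3812556 = 79.6359331 u
Mass defect Δm = 79.6359331 − 78.89914 = 0.7367931 u
Converting to energy: 0.7367931 u × 931.5 MeV/u = 686.323 MeV

686 MeV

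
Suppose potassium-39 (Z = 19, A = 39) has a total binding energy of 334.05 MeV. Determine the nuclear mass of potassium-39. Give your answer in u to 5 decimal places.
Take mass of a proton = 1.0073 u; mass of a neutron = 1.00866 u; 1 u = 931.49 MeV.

38.95328 u

Mass defect = 334.05 MeV / (931.49 MeV/u) = 0.3586190 u
Constituent mass = 19(1.0073) + 20(1.00866) = 39.31190 u
Nuclear mass = 39.31190 − 0.3586190 = 38.9532810 u ≈ 38.95328 u (to 5 decimal places)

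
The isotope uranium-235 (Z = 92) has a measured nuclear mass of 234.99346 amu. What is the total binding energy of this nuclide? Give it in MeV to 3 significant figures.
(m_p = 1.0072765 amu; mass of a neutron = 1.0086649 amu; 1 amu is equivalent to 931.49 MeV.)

Σm = 92·m_p + 143·m_n = 92.6694380 + 144.2390807 = 236.9085187 amu
The mass defect is 236.9085187 − 234.99346 = 1.9150587 amu.
Converting to energy: 1.9150587 amu × 931.49 MeV/amu = 1783.86 MeV

1780 MeV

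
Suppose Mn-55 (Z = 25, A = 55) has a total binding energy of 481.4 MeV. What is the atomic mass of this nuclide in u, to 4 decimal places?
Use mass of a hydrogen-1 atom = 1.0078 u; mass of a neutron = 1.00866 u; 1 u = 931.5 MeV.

Mass defect = 481.4 MeV / (931.5 MeV/u) = 0.516801 u
Constituent mass = 25(1.0078) + 30(1.00866) = 55.45480 u
Atomic mass = 55.45480 − 0.516801 = 54.937999 u ≈ 54.9380 u (to 4 decimal places)

54.9380 u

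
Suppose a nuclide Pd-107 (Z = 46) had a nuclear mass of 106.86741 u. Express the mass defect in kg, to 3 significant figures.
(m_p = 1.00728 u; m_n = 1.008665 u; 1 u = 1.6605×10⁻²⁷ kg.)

Total constituent mass: 46 × 1.00728 + 61 × 1.008665 = 107.863445 u
Δm = 107.863445 − 106.86741 = 0.996035 u
In SI units: 0.996035 u × 1.6605×10⁻²⁷ kg/u = 1.6539e-27 kg

1.65e-27 kg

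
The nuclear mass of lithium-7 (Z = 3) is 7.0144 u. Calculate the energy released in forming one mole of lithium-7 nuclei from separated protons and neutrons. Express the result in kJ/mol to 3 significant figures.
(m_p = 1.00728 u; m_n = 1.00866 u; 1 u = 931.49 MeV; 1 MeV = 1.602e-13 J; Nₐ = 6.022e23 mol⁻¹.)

3.78e+09 kJ/mol

With 3 protons and 4 neutrons (A = 7):
Total constituent mass: 3 × 1.00728 + 4 × 1.00866 = 7.05648 u
The mass defect is 7.05648 − 7.0144 = 0.04208 u.
Converting to energy: 0.04208 u × 931.49 MeV/u = 39.1971 MeV
Per nucleus in joules: 39.1971 MeV × 1.602e-13 J/MeV = 6.2794e-12 J
Per mole: 6.2794e-12 J × 6.022e23 mol⁻¹ = 3.7815e+12 J/mol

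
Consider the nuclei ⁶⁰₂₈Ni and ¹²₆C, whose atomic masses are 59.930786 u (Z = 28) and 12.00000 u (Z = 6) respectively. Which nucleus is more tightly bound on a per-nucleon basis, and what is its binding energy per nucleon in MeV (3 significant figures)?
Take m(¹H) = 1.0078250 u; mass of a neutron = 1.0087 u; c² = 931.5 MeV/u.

⁶⁰₂₈Ni; 8.80 MeV/nucleon

⁶⁰₂₈Ni: Σm = 28(1.0078250) + 32(1.0087) = 60.4975000 u; Δm = 0.5667140 u; E_B = 527.89 MeV; E_B/A = 8.798 MeV
¹²₆C: Σm = 6(1.0078250) + 6(1.0087) = 12.0991500 u; Δm = 0.0991500 u; E_B = 92.358 MeV; E_B/A = 7.697 MeV
⁶⁰₂₈Ni has the higher binding energy per nucleon, so it is the more tightly bound nucleus.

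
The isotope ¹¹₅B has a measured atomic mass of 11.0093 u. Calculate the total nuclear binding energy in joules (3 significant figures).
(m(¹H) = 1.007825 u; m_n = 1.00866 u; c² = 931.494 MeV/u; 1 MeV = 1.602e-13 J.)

The nucleus contains 5 protons and 11 − 5 = 6 neutrons.
Total constituent mass: 5 × 1.007825 + 6 × 1.00866 = 11.091085 u
Δm = 11.091085 − 11.0093 = 0.081785 u
E_B = 0.081785 × 931.494 = 76.1822 MeV
In joules: 76.1822 MeV × 1.602e-13 J/MeV = 1.2204e-11 J

1.22e-11 J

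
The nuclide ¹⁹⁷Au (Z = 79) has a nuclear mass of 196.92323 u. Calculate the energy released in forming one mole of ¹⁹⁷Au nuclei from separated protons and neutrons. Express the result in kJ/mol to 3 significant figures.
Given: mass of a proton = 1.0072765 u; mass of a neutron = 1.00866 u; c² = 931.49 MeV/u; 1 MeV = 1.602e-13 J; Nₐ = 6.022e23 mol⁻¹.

The nucleus contains 79 protons and 197 − 79 = 118 neutrons.
Total constituent mass: 79 × 1.0072765 + 118 × 1.00866 = 198.5967235 u
The mass defect is 198.5967235 − 196.92323 = 1.6734935 u.
Binding energy = Δm·c² = 1.6734935 × 931.49 MeV/u = 1558.84 MeV
Per nucleus in joules: 1558.84 MeV × 1.602e-13 J/MeV = 2.4973e-10 J
Per mole: 2.4973e-10 J × 6.022e23 mol⁻¹ = 1.5039e+14 J/mol

1.50e+11 kJ/mol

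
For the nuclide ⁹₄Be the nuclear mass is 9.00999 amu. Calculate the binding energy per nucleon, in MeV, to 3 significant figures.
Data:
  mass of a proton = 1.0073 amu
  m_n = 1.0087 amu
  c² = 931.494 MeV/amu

Z = 4, so N = A − Z = 9 − 4 = 5.
Total constituent mass: 4 × 1.0073 + 5 × 1.0087 = 9.0727 amu
The mass defect is 9.0727 − 9.00999 = 0.06271 amu.
Binding energy = Δm·c² = 0.06271 × 931.494 MeV/amu = 58.4140 MeV
Dividing by A = 9 gives 6.490 MeV per nucleon.

6.49 MeV/nucleon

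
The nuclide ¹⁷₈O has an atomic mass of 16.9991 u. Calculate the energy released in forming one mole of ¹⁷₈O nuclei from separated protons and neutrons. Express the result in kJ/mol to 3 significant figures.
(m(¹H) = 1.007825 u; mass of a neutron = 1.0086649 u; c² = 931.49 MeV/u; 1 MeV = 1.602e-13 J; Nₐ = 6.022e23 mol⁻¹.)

Z = 8, so N = A − Z = 17 − 8 = 9.
Mass of separated nucleons = 8(1.007825) + 9(1.0086649) = 8.062600 + 9.0779841 = 17.1405841 u
Mass defect Δm = 17.1405841 − 16.9991 = 0.1414841 u
Converting to energy: 0.1414841 u × 931.49 MeV/u = 131.791 MeV
Per nucleus in joules: 131.791 MeV × 1.602e-13 J/MeV = 2.1113e-11 J
Per mole: 2.1113e-11 J × 6.022e23 mol⁻¹ = 1.2714e+13 J/mol

1.27e+10 kJ/mol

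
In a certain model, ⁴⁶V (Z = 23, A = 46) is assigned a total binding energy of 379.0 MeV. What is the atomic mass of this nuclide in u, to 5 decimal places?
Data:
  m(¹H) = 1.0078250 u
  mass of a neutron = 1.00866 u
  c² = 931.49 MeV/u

45.97228 u

Mass defect = 379.0 MeV / (931.49 MeV/u) = 0.4068750 u
Constituent mass = 23(1.0078250) + 23(1.00866) = 46.3791550 u
Atomic mass = 46.3791550 − 0.4068750 = 45.9722800 u ≈ 45.97228 u (to 5 decimal places)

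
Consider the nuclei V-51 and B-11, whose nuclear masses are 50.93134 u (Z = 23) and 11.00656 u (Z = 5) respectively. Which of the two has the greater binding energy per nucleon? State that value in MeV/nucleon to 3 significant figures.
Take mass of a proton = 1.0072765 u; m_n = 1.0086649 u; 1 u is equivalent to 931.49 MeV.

V-51; 8.74 MeV/nucleon

V-51: Σm = 23(1.0072765) + 28(1.0086649) = 51.4099767 u; Δm = 0.4786367 u; E_B = 445.85 MeV; E_B/A = 8.742 MeV
B-11: Σm = 5(1.0072765) + 6(1.0086649) = 11.0883719 u; Δm = 0.0818119 u; E_B = 76.207 MeV; E_B/A = 6.928 MeV
V-51 has the higher binding energy per nucleon, so it is the more tightly bound nucleus.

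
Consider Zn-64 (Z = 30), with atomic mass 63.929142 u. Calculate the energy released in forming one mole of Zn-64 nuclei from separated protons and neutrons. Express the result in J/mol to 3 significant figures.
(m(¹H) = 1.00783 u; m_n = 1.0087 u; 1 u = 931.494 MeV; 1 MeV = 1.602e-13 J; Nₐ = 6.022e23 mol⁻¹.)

The nucleus contains 30 protons and 64 − 30 = 34 neutrons.
Total constituent mass: 30 × 1.00783 + 34 × 1.0087 = 64.53070 u
Δm = 64.53070 − 63.929142 = 0.601558 u
E_B = 0.601558 × 931.494 = 560.348 MeV
Per nucleus in joules: 560.348 MeV × 1.602e-13 J/MeV = 8.9768e-11 J
Per mole: 8.9768e-11 J × 6.022e23 mol⁻¹ = 5.4058e+13 J/mol

5.41e+13 J/mol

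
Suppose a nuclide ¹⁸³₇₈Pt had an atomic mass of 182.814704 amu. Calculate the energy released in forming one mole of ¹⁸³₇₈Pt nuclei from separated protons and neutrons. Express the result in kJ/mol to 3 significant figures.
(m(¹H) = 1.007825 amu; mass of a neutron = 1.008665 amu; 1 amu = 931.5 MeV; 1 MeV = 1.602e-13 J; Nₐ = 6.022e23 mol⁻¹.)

1.53e+11 kJ/mol

The nucleus contains 78 protons and 183 − 78 = 105 neutrons.
Mass of separated nucleons = 78(1.007825) + 105(1.008665) = 78.610350 + 105.909825 = 184.520175 amu
Δm = 184.520175 − 182.814704 = 1.705471 amu
Converting to energy: 1.705471 amu × 931.5 MeV/amu = 1588.65 MeV
Per nucleus in joules: 1588.65 MeV × 1.602e-13 J/MeV = 2.5450e-10 J
Per mole: 2.5450e-10 J × 6.022e23 mol⁻¹ = 1.5326e+14 J/mol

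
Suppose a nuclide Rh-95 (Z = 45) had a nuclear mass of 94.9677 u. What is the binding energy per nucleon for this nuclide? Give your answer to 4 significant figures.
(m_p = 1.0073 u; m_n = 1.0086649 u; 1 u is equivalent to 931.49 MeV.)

7.786 MeV/nucleon

The nucleus contains 45 protons and 95 − 45 = 50 neutrons.
Total constituent mass: 45 × 1.0073 + 50 × 1.0086649 = 95.7617450 u
The mass defect is 95.7617450 − 94.9677 = 0.7940450 u.
E_B = 0.7940450 × 931.49 = 739.645 MeV
Per nucleon: 739.645 / 95 = 7.786 MeV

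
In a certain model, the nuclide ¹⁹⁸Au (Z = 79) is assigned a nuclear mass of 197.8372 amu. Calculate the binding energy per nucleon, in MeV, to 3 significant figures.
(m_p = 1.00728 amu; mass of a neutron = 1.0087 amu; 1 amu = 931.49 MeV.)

8.34 MeV/nucleon

Σm = 79·m_p + 119·m_n = 79.57512 + 120.0353 = 199.61042 amu
Mass defect Δm = 199.61042 − 197.8372 = 1.77322 amu
Binding energy = Δm·c² = 1.77322 × 931.49 MeV/amu = 1651.74 MeV
BE/A = 1651.74 MeV / 198 = 8.342 MeV/nucleon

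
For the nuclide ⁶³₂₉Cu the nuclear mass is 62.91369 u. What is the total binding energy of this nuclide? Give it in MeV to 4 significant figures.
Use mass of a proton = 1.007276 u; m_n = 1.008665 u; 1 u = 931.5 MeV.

Z = 29, so N = A − Z = 63 − 29 = 34.
Total constituent mass: 29 × 1.007276 + 34 × 1.008665 = 63.505614 u
Mass defect Δm = 63.505614 − 62.91369 = 0.591924 u
Binding energy = Δm·c² = 0.591924 × 931.5 MeV/u = 551.377 MeV

551.4 MeV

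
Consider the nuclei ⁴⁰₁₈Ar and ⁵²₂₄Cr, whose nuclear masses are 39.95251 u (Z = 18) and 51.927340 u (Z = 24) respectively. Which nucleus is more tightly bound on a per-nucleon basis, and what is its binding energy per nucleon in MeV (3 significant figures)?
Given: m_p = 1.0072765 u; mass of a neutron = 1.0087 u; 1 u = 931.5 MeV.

⁵²₂₄Cr; 8.79 MeV/nucleon

⁴⁰₁₈Ar: Σm = 18(1.0072765) + 22(1.0087) = 40.3223770 u; Δm = 0.3698670 u; E_B = 344.53 MeV; E_B/A = 8.613 MeV
⁵²₂₄Cr: Σm = 24(1.0072765) + 28(1.0087) = 52.4182360 u; Δm = 0.4908960 u; E_B = 457.27 MeV; E_B/A = 8.794 MeV
⁵²₂₄Cr has the higher binding energy per nucleon, so it is the more tightly bound nucleus.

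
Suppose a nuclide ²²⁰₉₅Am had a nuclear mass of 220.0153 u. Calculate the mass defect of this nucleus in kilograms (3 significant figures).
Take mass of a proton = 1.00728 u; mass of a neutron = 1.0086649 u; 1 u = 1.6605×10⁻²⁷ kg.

2.92e-27 kg

Total constituent mass: 95 × 1.00728 + 125 × 1.0086649 = 221.7747125 u
Δm = 221.7747125 − 220.0153 = 1.7594125 u
In SI units: 1.7594125 u × 1.6605×10⁻²⁷ kg/u = 2.9215e-27 kg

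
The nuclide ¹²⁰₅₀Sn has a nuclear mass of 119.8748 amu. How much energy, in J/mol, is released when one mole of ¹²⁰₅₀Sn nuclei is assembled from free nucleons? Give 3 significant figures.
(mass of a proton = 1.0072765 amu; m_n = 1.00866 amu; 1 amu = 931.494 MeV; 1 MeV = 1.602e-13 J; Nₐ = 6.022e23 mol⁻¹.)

Total constituent mass: 50 × 1.0072765 + 70 × 1.00866 = 120.9700250 amu
Δm = 120.9700250 − 119.8748 = 1.0952250 amu
E_B = 1.0952250 × 931.494 = 1020.20 MeV
Per nucleus in joules: 1020.20 MeV × 1.602e-13 J/MeV = 1.6344e-10 J
Per mole: 1.6344e-10 J × 6.022e23 mol⁻¹ = 9.8424e+13 J/mol

9.84e+13 J/mol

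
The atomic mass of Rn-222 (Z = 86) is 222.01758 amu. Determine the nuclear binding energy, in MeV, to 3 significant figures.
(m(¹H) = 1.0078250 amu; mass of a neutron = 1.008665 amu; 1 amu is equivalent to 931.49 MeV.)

Z = 86, so N = A − Z = 222 − 86 = 136.
Mass of separated nucleons = 86(1.0078250) + 136(1.008665) = 86.6729500 + 137.178440 = 223.8513900 amu
Δm = 223.8513900 − 222.01758 = 1.8338100 amu
Binding energy = Δm·c² = 1.8338100 × 931.49 MeV/amu = 1708.18 MeV

1710 MeV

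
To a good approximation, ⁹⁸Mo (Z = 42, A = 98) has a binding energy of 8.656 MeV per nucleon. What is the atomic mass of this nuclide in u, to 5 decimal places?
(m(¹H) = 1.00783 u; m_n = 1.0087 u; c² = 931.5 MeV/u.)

Total binding energy = 98 × 8.656 = 848.288 MeV
Mass defect = 848.288 MeV / (931.5 MeV/u) = 0.9106688 u
Constituent mass = 42(1.00783) + 56(1.0087) = 98.81606 u
Atomic mass = 98.81606 − 0.9106688 = 97.9053912 u ≈ 97.90539 u (to 5 decimal places)

97.90539 u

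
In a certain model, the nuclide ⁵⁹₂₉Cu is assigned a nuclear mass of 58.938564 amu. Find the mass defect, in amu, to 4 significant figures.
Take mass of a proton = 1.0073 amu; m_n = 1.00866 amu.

0.5329 amu

Z = 29, so N = A − Z = 59 − 29 = 30.
Mass of separated nucleons = 29(1.0073) + 30(1.00866) = 29.2117 + 30.25980 = 59.47150 amu
Mass defect Δm = 59.47150 − 58.938564 = 0.532936 amu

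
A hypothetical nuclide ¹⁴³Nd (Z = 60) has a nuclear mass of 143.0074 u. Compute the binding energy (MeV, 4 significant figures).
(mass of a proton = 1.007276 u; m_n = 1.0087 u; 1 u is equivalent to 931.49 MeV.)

1072 MeV

Mass of separated nucleons = 60(1.007276) + 83(1.0087) = 60.436560 + 83.7221 = 144.158660 u
The mass defect is 144.158660 − 143.0074 = 1.151260 u.
E_B = 1.151260 × 931.49 = 1072.39 MeV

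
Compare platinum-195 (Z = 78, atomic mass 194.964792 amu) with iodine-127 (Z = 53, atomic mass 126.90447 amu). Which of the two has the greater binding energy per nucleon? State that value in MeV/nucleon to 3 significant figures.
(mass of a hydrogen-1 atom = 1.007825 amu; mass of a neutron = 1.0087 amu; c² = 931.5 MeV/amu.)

platinum-195: Σm = 78(1.007825) + 117(1.0087) = 196.628250 amu; Δm = 1.663458 amu; E_B = 1549.5 MeV; E_B/A = 7.946 MeV
iodine-127: Σm = 53(1.007825) + 74(1.0087) = 128.058525 amu; Δm = 1.154055 amu; E_B = 1075.0 MeV; E_B/A = 8.4646 MeV
iodine-127 has the higher binding energy per nucleon, so it is the more tightly bound nucleus.

iodine-127; 8.46 MeV/nucleon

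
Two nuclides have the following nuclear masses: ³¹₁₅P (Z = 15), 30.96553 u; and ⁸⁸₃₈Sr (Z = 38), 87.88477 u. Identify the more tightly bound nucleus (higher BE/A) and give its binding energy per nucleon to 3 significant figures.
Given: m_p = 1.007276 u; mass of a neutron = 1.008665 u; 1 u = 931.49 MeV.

⁸⁸₃₈Sr; 8.73 MeV/nucleon

³¹₁₅P: Σm = 15(1.007276) + 16(1.008665) = 31.247780 u; Δm = 0.282250 u; E_B = 262.91 MeV; E_B/A = 8.481 MeV
⁸⁸₃₈Sr: Σm = 38(1.007276) + 50(1.008665) = 88.709738 u; Δm = 0.824968 u; E_B = 768.45 MeV; E_B/A = 8.732 MeV
⁸⁸₃₈Sr has the higher binding energy per nucleon, so it is the more tightly bound nucleus.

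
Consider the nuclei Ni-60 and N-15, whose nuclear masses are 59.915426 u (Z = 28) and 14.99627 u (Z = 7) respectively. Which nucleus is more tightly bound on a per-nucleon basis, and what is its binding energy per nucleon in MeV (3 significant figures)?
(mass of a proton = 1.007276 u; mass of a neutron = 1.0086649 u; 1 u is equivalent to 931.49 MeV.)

Ni-60: Σm = 28(1.007276) + 32(1.0086649) = 60.4810048 u; Δm = 0.5655788 u; E_B = 526.83 MeV; E_B/A = 8.781 MeV
N-15: Σm = 7(1.007276) + 8(1.0086649) = 15.1202512 u; Δm = 0.1239812 u; E_B = 115.49 MeV; E_B/A = 7.699 MeV
Ni-60 has the higher binding energy per nucleon, so it is the more tightly bound nucleus.

Ni-60; 8.78 MeV/nucleon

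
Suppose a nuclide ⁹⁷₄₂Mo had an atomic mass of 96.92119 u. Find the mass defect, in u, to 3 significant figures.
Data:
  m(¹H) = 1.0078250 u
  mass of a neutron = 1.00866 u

With 42 protons and 55 neutrons (A = 97):
Mass of separated nucleons = 42(1.0078250) + 55(1.00866) = 42.3286500 + 55.47630 = 97.8049500 u
Mass defect Δm = 97.8049500 − 96.92119 = 0.8837600 u

0.884 u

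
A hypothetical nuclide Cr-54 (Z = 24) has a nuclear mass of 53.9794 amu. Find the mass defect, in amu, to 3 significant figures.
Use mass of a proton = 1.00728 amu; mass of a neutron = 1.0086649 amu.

0.455 amu

With 24 protons and 30 neutrons (A = 54):
Σm = 24·m_p + 30·m_n = 24.17472 + 30.2599470 = 54.4346670 amu
Mass defect Δm = 54.4346670 − 53.9794 = 0.4552670 amu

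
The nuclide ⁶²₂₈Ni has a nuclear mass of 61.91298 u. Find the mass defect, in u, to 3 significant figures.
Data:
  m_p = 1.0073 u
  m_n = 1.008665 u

Σm = 28·m_p + 34·m_n = 28.2044 + 34.294610 = 62.499010 u
Mass defect Δm = 62.499010 − 61.91298 = 0.586030 u

0.586 u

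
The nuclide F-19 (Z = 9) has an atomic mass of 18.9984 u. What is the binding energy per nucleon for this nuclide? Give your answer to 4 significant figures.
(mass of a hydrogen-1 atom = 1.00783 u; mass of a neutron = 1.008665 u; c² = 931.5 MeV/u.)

7.781 MeV/nucleon

The nucleus contains 9 protons and 19 − 9 = 10 neutrons.
Mass of separated nucleons = 9(1.00783) + 10(1.008665) = 9.07047 + 10.086650 = 19.157120 u
Mass defect Δm = 19.157120 − 18.9984 = 0.158720 u
Converting to energy: 0.158720 u × 931.5 MeV/u = 147.848 MeV
BE/A = 147.848 MeV / 19 = 7.781 MeV/nucleon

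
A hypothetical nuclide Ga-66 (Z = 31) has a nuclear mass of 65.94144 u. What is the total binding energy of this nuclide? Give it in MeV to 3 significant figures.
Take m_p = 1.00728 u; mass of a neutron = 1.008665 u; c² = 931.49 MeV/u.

With 31 protons and 35 neutrons (A = 66):
Σm = 31·m_p + 35·m_n = 31.22568 + 35.303275 = 66.528955 u
Mass defect Δm = 66.528955 − 65.94144 = 0.587515 u
Converting to energy: 0.587515 u × 931.49 MeV/u = 547.264 MeV

547 MeV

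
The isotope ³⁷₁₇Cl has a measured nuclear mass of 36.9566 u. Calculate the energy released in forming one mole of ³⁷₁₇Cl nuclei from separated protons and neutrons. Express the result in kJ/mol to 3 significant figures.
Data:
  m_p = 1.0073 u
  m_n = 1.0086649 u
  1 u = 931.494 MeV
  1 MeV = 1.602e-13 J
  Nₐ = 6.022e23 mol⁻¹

3.06e+10 kJ/mol

Total constituent mass: 17 × 1.0073 + 20 × 1.0086649 = 37.2973980 u
Δm = 37.2973980 − 36.9566 = 0.3407980 u
E_B = 0.3407980 × 931.494 = 317.451 MeV
Per nucleus in joules: 317.451 MeV × 1.602e-13 J/MeV = 5.0856e-11 J
Per mole: 5.0856e-11 J × 6.022e23 mol⁻¹ = 3.0625e+13 J/mol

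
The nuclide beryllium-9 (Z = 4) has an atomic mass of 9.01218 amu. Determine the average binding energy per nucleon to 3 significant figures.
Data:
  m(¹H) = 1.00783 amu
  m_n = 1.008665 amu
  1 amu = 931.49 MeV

6.47 MeV/nucleon

The nucleus contains 4 protons and 9 − 4 = 5 neutrons.
Mass of separated nucleons = 4(1.00783) + 5(1.008665) = 4.03132 + 5.043325 = 9.074645 amu
Mass defect Δm = 9.074645 − 9.01218 = 0.062465 amu
Converting to energy: 0.062465 amu × 931.49 MeV/amu = 58.1855 MeV
Dividing by A = 9 gives 6.465 MeV per nucleon.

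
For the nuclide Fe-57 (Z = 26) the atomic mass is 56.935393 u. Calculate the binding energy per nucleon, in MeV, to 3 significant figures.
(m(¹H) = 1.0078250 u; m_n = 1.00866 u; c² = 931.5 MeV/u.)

8.77 MeV/nucleon

Mass of separated nucleons = 26(1.0078250) + 31(1.00866) = 26.2034500 + 31.26846 = 57.4719100 u
Mass defect Δm = 57.4719100 − 56.935393 = 0.5365170 u
Binding energy = Δm·c² = 0.5365170 × 931.5 MeV/u = 499.766 MeV
BE/A = 499.766 MeV / 57 = 8.768 MeV/nucleon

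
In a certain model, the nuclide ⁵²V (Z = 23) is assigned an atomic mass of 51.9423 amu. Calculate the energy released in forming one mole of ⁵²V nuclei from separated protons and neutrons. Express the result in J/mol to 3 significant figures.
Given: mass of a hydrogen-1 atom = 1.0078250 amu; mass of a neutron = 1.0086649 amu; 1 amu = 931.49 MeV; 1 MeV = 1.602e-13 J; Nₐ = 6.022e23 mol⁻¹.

Z = 23, so N = A − Z = 52 − 23 = 29.
Mass of separated nucleons = 23(1.0078250) + 29(1.0086649) = 23.1799750 + 29.2512821 = 52.4312571 amu
The mass defect is 52.4312571 − 51.9423 = 0.4889571 amu.
Binding energy = Δm·c² = 0.4889571 × 931.49 MeV/amu = 455.459 MeV
Per nucleus in joules: 455.459 MeV × 1.602e-13 J/MeV = 7.2965e-11 J
Per mole: 7.2965e-11 J × 6.022e23 mol⁻¹ = 4.3940e+13 J/mol

4.39e+13 J/mol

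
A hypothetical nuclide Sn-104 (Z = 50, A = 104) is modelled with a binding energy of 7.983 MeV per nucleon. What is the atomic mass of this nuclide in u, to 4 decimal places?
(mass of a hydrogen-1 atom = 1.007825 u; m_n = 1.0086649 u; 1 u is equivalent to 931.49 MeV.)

Total binding energy = 104 × 7.983 = 830.232 MeV
Mass defect = 830.232 MeV / (931.49 MeV/u) = 0.891295 u
Constituent mass = 50(1.007825) + 54(1.0086649) = 104.8591546 u
Atomic mass = 104.8591546 − 0.891295 = 103.9678596 u ≈ 103.9679 u (to 4 decimal places)

103.9679 u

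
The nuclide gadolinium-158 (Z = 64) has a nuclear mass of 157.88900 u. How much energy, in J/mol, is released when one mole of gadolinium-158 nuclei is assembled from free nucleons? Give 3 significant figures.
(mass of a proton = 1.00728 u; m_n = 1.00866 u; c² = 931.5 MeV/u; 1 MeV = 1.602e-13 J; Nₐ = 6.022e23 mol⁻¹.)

1.25e+14 J/mol

Z = 64, so N = A − Z = 158 − 64 = 94.
Total constituent mass: 64 × 1.00728 + 94 × 1.00866 = 159.27996 u
Mass defect Δm = 159.27996 − 157.88900 = 1.39096 u
Converting to energy: 1.39096 u × 931.5 MeV/u = 1295.68 MeV
Per nucleus in joules: 1295.68 MeV × 1.602e-13 J/MeV = 2.0757e-10 J
Per mole: 2.0757e-10 J × 6.022e23 mol⁻¹ = 1.2500e+14 J/mol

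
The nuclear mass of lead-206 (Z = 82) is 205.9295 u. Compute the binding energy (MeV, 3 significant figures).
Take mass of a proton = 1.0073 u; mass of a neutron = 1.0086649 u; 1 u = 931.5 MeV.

1620 MeV

The nucleus contains 82 protons and 206 − 82 = 124 neutrons.
Total constituent mass: 82 × 1.0073 + 124 × 1.0086649 = 207.6730476 u
Δm = 207.6730476 − 205.9295 = 1.7435476 u
E_B = 1.7435476 × 931.5 = 1624.11 MeV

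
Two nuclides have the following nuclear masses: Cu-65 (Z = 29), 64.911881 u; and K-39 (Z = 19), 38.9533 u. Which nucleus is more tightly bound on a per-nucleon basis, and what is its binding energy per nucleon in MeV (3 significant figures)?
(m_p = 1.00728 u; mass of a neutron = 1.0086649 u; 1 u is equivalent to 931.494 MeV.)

Cu-65: Σm = 29(1.00728) + 36(1.0086649) = 65.5230564 u; Δm = 0.6111754 u; E_B = 569.31 MeV; E_B/A = 8.759 MeV
K-39: Σm = 19(1.00728) + 20(1.0086649) = 39.3116180 u; Δm = 0.3583180 u; E_B = 333.77 MeV; E_B/A = 8.558 MeV
Cu-65 has the higher binding energy per nucleon, so it is the more tightly bound nucleus.

Cu-65; 8.76 MeV/nucleon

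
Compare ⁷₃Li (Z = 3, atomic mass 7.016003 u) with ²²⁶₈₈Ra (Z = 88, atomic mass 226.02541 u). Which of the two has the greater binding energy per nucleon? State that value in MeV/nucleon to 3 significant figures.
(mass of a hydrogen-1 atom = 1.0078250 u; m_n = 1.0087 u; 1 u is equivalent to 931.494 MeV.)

²²⁶₈₈Ra; 7.68 MeV/nucleon

⁷₃Li: Σm = 3(1.0078250) + 4(1.0087) = 7.0582750 u; Δm = 0.0422720 u; E_B = 39.376 MeV; E_B/A = 5.625 MeV
²²⁶₈₈Ra: Σm = 88(1.0078250) + 138(1.0087) = 227.8892000 u; Δm = 1.8637900 u; E_B = 1736.1 MeV; E_B/A = 7.682 MeV
²²⁶₈₈Ra has the higher binding energy per nucleon, so it is the more tightly bound nucleus.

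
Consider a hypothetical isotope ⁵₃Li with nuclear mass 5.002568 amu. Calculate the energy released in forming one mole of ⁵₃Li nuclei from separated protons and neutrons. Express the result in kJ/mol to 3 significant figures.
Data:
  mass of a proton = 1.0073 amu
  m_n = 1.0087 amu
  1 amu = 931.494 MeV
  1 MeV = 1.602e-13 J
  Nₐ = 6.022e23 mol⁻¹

3.30e+09 kJ/mol

With 3 protons and 2 neutrons (A = 5):
Σm = 3·m_p + 2·m_n = 3.0219 + 2.0174 = 5.0393 amu
Mass defect Δm = 5.0393 − 5.002568 = 0.036732 amu
Binding energy = Δm·c² = 0.036732 × 931.494 MeV/amu = 34.2156 MeV
Per nucleus in joules: 34.2156 MeV × 1.602e-13 J/MeV = 5.4813e-12 J
Per mole: 5.4813e-12 J × 6.022e23 mol⁻¹ = 3.3008e+12 J/mol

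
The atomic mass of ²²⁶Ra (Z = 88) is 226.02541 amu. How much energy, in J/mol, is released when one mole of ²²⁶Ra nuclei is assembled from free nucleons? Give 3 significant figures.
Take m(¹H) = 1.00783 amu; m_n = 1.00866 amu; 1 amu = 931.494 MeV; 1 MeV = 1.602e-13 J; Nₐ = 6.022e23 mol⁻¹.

With 88 protons and 138 neutrons (A = 226):
Mass of separated nucleons = 88(1.00783) + 138(1.00866) = 88.68904 + 139.19508 = 227.88412 amu
The mass defect is 227.88412 − 226.02541 = 1.85871 amu.
Converting to energy: 1.85871 amu × 931.494 MeV/amu = 1731.38 MeV
Per nucleus in joules: 1731.38 MeV × 1.602e-13 J/MeV = 2.7737e-10 J
Per mole: 2.7737e-10 J × 6.022e23 mol⁻¹ = 1.6703e+14 J/mol

1.67e+14 J/mol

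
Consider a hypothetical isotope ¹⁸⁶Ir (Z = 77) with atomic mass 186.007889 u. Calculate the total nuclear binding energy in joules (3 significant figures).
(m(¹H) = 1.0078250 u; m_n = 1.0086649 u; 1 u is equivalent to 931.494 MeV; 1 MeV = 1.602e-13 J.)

2.30e-10 J

Mass of separated nucleons = 77(1.0078250) + 109(1.0086649) = 77.6025250 + 109.9444741 = 187.5469991 u
The mass defect is 187.5469991 − 186.007889 = 1.5391101 u.
E_B = 1.5391101 × 931.494 = 1433.67 MeV
In joules: 1433.67 MeV × 1.602e-13 J/MeV = 2.2967e-10 J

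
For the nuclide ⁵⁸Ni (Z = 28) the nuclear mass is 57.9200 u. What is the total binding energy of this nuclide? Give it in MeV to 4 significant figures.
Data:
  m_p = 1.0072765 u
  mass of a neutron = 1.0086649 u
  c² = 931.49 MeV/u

Total constituent mass: 28 × 1.0072765 + 30 × 1.0086649 = 58.4636890 u
Mass defect Δm = 58.4636890 − 57.9200 = 0.5436890 u
Converting to energy: 0.5436890 u × 931.49 MeV/u = 506.441 MeV

506.4 MeV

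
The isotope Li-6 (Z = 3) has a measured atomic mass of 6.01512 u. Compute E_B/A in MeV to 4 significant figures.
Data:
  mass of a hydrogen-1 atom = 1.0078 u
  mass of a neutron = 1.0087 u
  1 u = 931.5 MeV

Z = 3, so N = A − Z = 6 − 3 = 3.
Σm = 3·m(¹H) + 3·m_n = 3.0234 + 3.0261 = 6.0495 u
The mass defect is 6.0495 − 6.01512 = 0.03438 u.
Converting to energy: 0.03438 u × 931.5 MeV/u = 32.02497 MeV
Dividing by A = 6 gives 5.337 MeV per nucleon.

5.337 MeV/nucleon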